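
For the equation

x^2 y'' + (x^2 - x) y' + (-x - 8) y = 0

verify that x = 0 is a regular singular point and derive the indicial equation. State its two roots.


Divide by x^2 to reach normal form y'' + P_1(x) y' + P_2(x) y = 0 with P_1(x) = 1 - 1/x and P_2(x) = -1/x - 8/x^2.
x = 0 is a singular point because the y'-coefficient 1 - 1/x has a pole at x = 0 and the y-coefficient -1/x - 8/x^2 has a pole at x = 0.
It is a regular singular point because x P_1(x) = p(x) = x - 1 and x^2 P_2(x) = q(x) = -x - 8 are polynomials, hence analytic at x = 0.
p(0) = -1,  q(0) = -8.
Indicial equation: r(r-1) + p(0) r + q(0) = 0, i.e. r^2 + (p(0) - 1) r + q(0) = 0, i.e. r^2 - 2 r - 8 = 0.
Discriminant: (-2)^2 - 4(-8) = 36, so r = (2 ± 6)/2.
Solving: r_1 = 4, r_2 = -2.

indicial: r^2 - 2 r - 8 = 0; roots r_1 = 4, r_2 = -2


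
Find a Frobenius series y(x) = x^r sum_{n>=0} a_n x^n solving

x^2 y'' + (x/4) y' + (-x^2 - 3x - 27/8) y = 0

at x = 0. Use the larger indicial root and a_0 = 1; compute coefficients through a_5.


Write in Frobenius form y'' + (p(x)/x) y' + (q(x)/x^2) y = 0:
  p(x) = 1/4,  q(x) = -x^2 - 3x - 27/8.
Indicial equation: r(r-1) + (1/4) r + (-27/8) = 0 -> roots r_1 = 9/4, r_2 = -3/2.
Take r = r_1 = 9/4. Let y(x) = x^r sum_{n>=0} a_n x^n with a_0 = 1.
Substitute y = x^r sum a_n x^n and match x^{r+n}. The recurrence is
  D(n) a_n - 3 a_{n-1} - 1 a_{n-2} = 0,  where D(n) = (r+n)(r+n-1) + (1/4)(r+n) + (-27/8).
  a_n = [3 a_{n-1} + 1 a_{n-2}] / D(n).
Since the indicial polynomial factors as (r - r_1)(r - r_2), D(n) = (r_1 + n - r_1)(r_1 + n - r_2) = n(n + 15/4).
Evaluating step by step (a_0 = 1):
  n = 1: D(1) = 1(1 + 15/4) = 19/4; numerator = 3(1) = 3; a_1 = (3)/(19/4) = 12/19
  n = 2: D(2) = 2(2 + 15/4) = 23/2; numerator = 3(12/19) + 1(1) = 55/19; a_2 = (55/19)/(23/2) = 110/437
  n = 3: D(3) = 3(3 + 15/4) = 81/4; numerator = 3(110/437) + 1(12/19) = 606/437; a_3 = (606/437)/(81/4) = 808/11799
  n = 4: D(4) = 4(4 + 15/4) = 31; numerator = 3(808/11799) + 1(110/437) = 1798/3933; a_4 = (1798/3933)/(31) = 58/3933
  n = 5: D(5) = 5(5 + 15/4) = 175/4; numerator = 3(58/3933) + 1(808/11799) = 70/621; a_5 = (70/621)/(175/4) = 8/3105

r = 9/4; a_0 = 1; a_1 = 12/19; a_2 = 110/437; a_3 = 808/11799; a_4 = 58/3933; a_5 = 8/3105


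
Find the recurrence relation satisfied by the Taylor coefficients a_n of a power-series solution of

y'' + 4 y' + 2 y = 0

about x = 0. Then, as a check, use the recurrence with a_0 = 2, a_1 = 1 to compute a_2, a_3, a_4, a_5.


Substitute y = sum_n a_n x^n.
y''(x) has coefficient (n+2)(n+1) a_{n+2} at x^n;
4 y'(x) has coefficient 4 (n+1) a_{n+1} at x^n;
2 y(x) has coefficient 2 a_n at x^n.
Matching x^n: (n+2)(n+1) a_{n+2} + 4 (n+1) a_{n+1} + 2 a_n = 0.
Thus a_{n+2} = [-4 (n+1) a_{n+1} - 2 a_n] / ((n+1)(n+2)).

Check with a_0 = 2, a_1 = 1 (apply the recurrence for n = 0, 1, 2, 3): a_0 = 2, a_1 = 1, a_2 = -4, a_3 = 5, a_4 = -13/3, a_5 = 89/30.

a_(n+2) = [-4 (n+1) a_(n+1) - 2 a_n] / ((n+1)(n+2)); check: a_0 = 2, a_1 = 1, a_2 = -4, a_3 = 5, a_4 = -13/3, a_5 = 89/30


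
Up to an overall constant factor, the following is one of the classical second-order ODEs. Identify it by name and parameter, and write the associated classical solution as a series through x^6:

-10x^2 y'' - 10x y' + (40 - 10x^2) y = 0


All three coefficients share the factor -10; dividing through by -10 gives  x^2 y'' + x y' + (x^2 - 4) y = 0.
This matches the Bessel equation x^2 y'' + x y' + (x^2 - nu^2) y = 0 with nu^2 = 4, so nu = 2; the solution bounded at x = 0 is J_2(x).
Frobenius at x = 0: indicial roots ±nu; for r = nu the recurrence k(k + 2nu) c_k = -c_{k-2} gives the standard series J_nu(x) = sum_{k>=0} (-1)^k / (k! (k+nu)!) (x/2)^(2k+nu). Evaluate the first 3 terms:
  k = 0: (-1)^0 / (0! * 2! * 2^2) x^2 = 1/(1*2*4) x^2 = (1/8) x^2
  k = 1: (-1)^1 / (1! * 3! * 2^4) x^4 = -1/(1*6*16) x^4 = (-1/96) x^4
  k = 2: (-1)^2 / (2! * 4! * 2^6) x^6 = 1/(2*24*64) x^6 = (1/3072) x^6
Hence J_2(x) = x^6/3072 - x^4/96 + x^2/8 + ....

J_2(x); series = x^6/3072 - x^4/96 + x^2/8


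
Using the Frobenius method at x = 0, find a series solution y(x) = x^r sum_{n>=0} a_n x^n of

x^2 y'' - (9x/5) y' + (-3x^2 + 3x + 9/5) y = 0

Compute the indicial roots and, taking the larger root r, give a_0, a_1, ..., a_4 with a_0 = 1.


Write in Frobenius form y'' + (p(x)/x) y' + (q(x)/x^2) y = 0:
  p(x) = -9/5,  q(x) = -3x^2 + 3x + 9/5.
Indicial equation: r(r-1) + (-9/5) r + (9/5) = 0 -> roots r_1 = 9/5, r_2 = 1.
Take r = r_1 = 9/5. Let y(x) = x^r sum_{n>=0} a_n x^n with a_0 = 1.
Substitute y = x^r sum a_n x^n and match x^{r+n}. The recurrence is
  D(n) a_n + 3 a_{n-1} - 3 a_{n-2} = 0,  where D(n) = (r+n)(r+n-1) + (-9/5)(r+n) + (9/5).
  a_n = [-3 a_{n-1} + 3 a_{n-2}] / D(n).
Since the indicial polynomial factors as (r - r_1)(r - r_2), D(n) = (r_1 + n - r_1)(r_1 + n - r_2) = n(n + 4/5).
Evaluating step by step (a_0 = 1):
  n = 1: D(1) = 1(1 + 4/5) = 9/5; numerator = -3(1) = -3; a_1 = (-3)/(9/5) = -5/3
  n = 2: D(2) = 2(2 + 4/5) = 28/5; numerator = -3(-5/3) + 3(1) = 8; a_2 = (8)/(28/5) = 10/7
  n = 3: D(3) = 3(3 + 4/5) = 57/5; numerator = -3(10/7) + 3(-5/3) = -65/7; a_3 = (-65/7)/(57/5) = -325/399
  n = 4: D(4) = 4(4 + 4/5) = 96/5; numerator = -3(-325/399) + 3(10/7) = 895/133; a_4 = (895/133)/(96/5) = 4475/12768

r = 9/5; a_0 = 1; a_1 = -5/3; a_2 = 10/7; a_3 = -325/399; a_4 = 4475/12768


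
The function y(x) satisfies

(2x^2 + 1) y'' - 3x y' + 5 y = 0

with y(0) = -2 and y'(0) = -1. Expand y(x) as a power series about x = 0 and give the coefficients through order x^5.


Ansatz: y(x) = sum_{n>=0} a_n x^n, so y'(x) = sum_{n>=1} n a_n x^(n-1) and y''(x) = sum_{n>=2} n(n-1) a_n x^(n-2).
Substitute into P(x) y'' + Q(x) y' + R(x) y = 0 with P(x) = 2x^2 + 1, Q(x) = -3x, R(x) = 5, and match powers of x.
Initial conditions: a_0 = -2, a_1 = -1.
Setting the coefficient of each power of x to zero and solving order by order (substituting the coefficients already found):
  x^0: 2 a_2 + 5 a_0 = 0  ->  2 a_2 = -5 a_0 = 10  ->  a_2 = 5
  x^1: 6 a_3 + 2 a_1 = 0  ->  6 a_3 = -2 a_1 = 2  ->  a_3 = 1/3
  x^2: 12 a_4 + 3 a_2 = 0  ->  12 a_4 = -3 a_2 = -15  ->  a_4 = -5/4
  x^3: 20 a_5 + 8 a_3 = 0  ->  20 a_5 = -8 a_3 = -8/3  ->  a_5 = -2/15
Truncated series: y(x) = -2 - x + 5 x^2 + (1/3) x^3 - (5/4) x^4 - (2/15) x^5 + O(x^6).

a_0 = -2; a_1 = -1; a_2 = 5; a_3 = 1/3; a_4 = -5/4; a_5 = -2/15


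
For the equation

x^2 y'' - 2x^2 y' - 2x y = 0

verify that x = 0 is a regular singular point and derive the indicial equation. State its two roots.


Divide by x^2 to reach normal form y'' + P_1(x) y' + P_2(x) y = 0 with P_1(x) = -2 and P_2(x) = -2/x.
x = 0 is a singular point because the y-coefficient -2/x has a pole at x = 0.
It is a regular singular point because x P_1(x) = p(x) = -2x and x^2 P_2(x) = q(x) = -2x are polynomials, hence analytic at x = 0.
p(0) = 0,  q(0) = 0.
Indicial equation: r(r-1) + p(0) r + q(0) = 0, i.e. r^2 + (p(0) - 1) r + q(0) = 0, i.e. r^2 - 1 r = 0.
Discriminant: (-1)^2 - 4(0) = 1, so r = (1 ± 1)/2.
Solving: r_1 = 1, r_2 = 0.

indicial: r^2 - 1 r = 0; roots r_1 = 1, r_2 = 0


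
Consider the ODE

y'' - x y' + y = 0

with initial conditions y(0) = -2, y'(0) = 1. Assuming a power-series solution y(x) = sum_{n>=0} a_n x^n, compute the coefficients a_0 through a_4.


Ansatz: y(x) = sum_{n>=0} a_n x^n, so y'(x) = sum_{n>=1} n a_n x^(n-1) and y''(x) = sum_{n>=2} n(n-1) a_n x^(n-2).
Substitute into P(x) y'' + Q(x) y' + R(x) y = 0 with P(x) = 1, Q(x) = -x, R(x) = 1, and match powers of x.
Initial conditions: a_0 = -2, a_1 = 1.
Setting the coefficient of each power of x to zero and solving order by order (substituting the coefficients already found):
  x^0: 2 a_2 + a_0 = 0  ->  2 a_2 = -a_0 = 2  ->  a_2 = 1
  x^1: 6 a_3 = 0  ->  a_3 = 0
  x^2: 12 a_4 - a_2 = 0  ->  12 a_4 = a_2 = 1  ->  a_4 = 1/12
Truncated series: y(x) = -2 + x + x^2 + (1/12) x^4 + O(x^5).

a_0 = -2; a_1 = 1; a_2 = 1; a_3 = 0; a_4 = 1/12


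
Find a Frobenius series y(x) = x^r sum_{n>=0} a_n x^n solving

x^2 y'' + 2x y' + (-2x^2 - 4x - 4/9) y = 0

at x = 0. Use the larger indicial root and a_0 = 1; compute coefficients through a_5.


Write in Frobenius form y'' + (p(x)/x) y' + (q(x)/x^2) y = 0:
  p(x) = 2,  q(x) = -2x^2 - 4x - 4/9.
Indicial equation: r(r-1) + (2) r + (-4/9) = 0 -> roots r_1 = 1/3, r_2 = -4/3.
Take r = r_1 = 1/3. Let y(x) = x^r sum_{n>=0} a_n x^n with a_0 = 1.
Substitute y = x^r sum a_n x^n and match x^{r+n}. The recurrence is
  D(n) a_n - 4 a_{n-1} - 2 a_{n-2} = 0,  where D(n) = (r+n)(r+n-1) + (2)(r+n) + (-4/9).
  a_n = [4 a_{n-1} + 2 a_{n-2}] / D(n).
Since the indicial polynomial factors as (r - r_1)(r - r_2), D(n) = (r_1 + n - r_1)(r_1 + n - r_2) = n(n + 5/3).
Evaluating step by step (a_0 = 1):
  n = 1: D(1) = 1(1 + 5/3) = 8/3; numerator = 4(1) = 4; a_1 = (4)/(8/3) = 3/2
  n = 2: D(2) = 2(2 + 5/3) = 22/3; numerator = 4(3/2) + 2(1) = 8; a_2 = (8)/(22/3) = 12/11
  n = 3: D(3) = 3(3 + 5/3) = 14; numerator = 4(12/11) + 2(3/2) = 81/11; a_3 = (81/11)/(14) = 81/154
  n = 4: D(4) = 4(4 + 5/3) = 68/3; numerator = 4(81/154) + 2(12/11) = 30/7; a_4 = (30/7)/(68/3) = 45/238
  n = 5: D(5) = 5(5 + 5/3) = 100/3; numerator = 4(45/238) + 2(81/154) = 2367/1309; a_5 = (2367/1309)/(100/3) = 7101/130900

r = 1/3; a_0 = 1; a_1 = 3/2; a_2 = 12/11; a_3 = 81/154; a_4 = 45/238; a_5 = 7101/130900


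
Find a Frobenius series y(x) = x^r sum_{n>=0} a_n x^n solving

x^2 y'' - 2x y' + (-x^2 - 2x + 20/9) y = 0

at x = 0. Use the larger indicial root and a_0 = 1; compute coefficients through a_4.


Write in Frobenius form y'' + (p(x)/x) y' + (q(x)/x^2) y = 0:
  p(x) = -2,  q(x) = -x^2 - 2x + 20/9.
Indicial equation: r(r-1) + (-2) r + (20/9) = 0 -> roots r_1 = 5/3, r_2 = 4/3.
Take r = r_1 = 5/3. Let y(x) = x^r sum_{n>=0} a_n x^n with a_0 = 1.
Substitute y = x^r sum a_n x^n and match x^{r+n}. The recurrence is
  D(n) a_n - 2 a_{n-1} - 1 a_{n-2} = 0,  where D(n) = (r+n)(r+n-1) + (-2)(r+n) + (20/9).
  a_n = [2 a_{n-1} + 1 a_{n-2}] / D(n).
Since the indicial polynomial factors as (r - r_1)(r - r_2), D(n) = (r_1 + n - r_1)(r_1 + n - r_2) = n(n + 1/3).
Evaluating step by step (a_0 = 1):
  n = 1: D(1) = 1(1 + 1/3) = 4/3; numerator = 2(1) = 2; a_1 = (2)/(4/3) = 3/2
  n = 2: D(2) = 2(2 + 1/3) = 14/3; numerator = 2(3/2) + 1(1) = 4; a_2 = (4)/(14/3) = 6/7
  n = 3: D(3) = 3(3 + 1/3) = 10; numerator = 2(6/7) + 1(3/2) = 45/14; a_3 = (45/14)/(10) = 9/28
  n = 4: D(4) = 4(4 + 1/3) = 52/3; numerator = 2(9/28) + 1(6/7) = 3/2; a_4 = (3/2)/(52/3) = 9/104

r = 5/3; a_0 = 1; a_1 = 3/2; a_2 = 6/7; a_3 = 9/28; a_4 = 9/104


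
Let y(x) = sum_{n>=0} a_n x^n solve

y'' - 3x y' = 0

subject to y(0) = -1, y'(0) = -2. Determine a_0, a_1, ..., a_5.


Ansatz: y(x) = sum_{n>=0} a_n x^n, so y'(x) = sum_{n>=1} n a_n x^(n-1) and y''(x) = sum_{n>=2} n(n-1) a_n x^(n-2).
Substitute into P(x) y'' + Q(x) y' + R(x) y = 0 with P(x) = 1, Q(x) = -3x, R(x) = 0, and match powers of x.
Initial conditions: a_0 = -1, a_1 = -2.
Setting the coefficient of each power of x to zero and solving order by order (substituting the coefficients already found):
  x^0: 2 a_2 = 0  ->  a_2 = 0
  x^1: 6 a_3 - 3 a_1 = 0  ->  6 a_3 = 3 a_1 = -6  ->  a_3 = -1
  x^2: 12 a_4 - 6 a_2 = 0  ->  12 a_4 = 6 a_2 = 0  ->  a_4 = 0
  x^3: 20 a_5 - 9 a_3 = 0  ->  20 a_5 = 9 a_3 = -9  ->  a_5 = -9/20
Truncated series: y(x) = -1 - 2 x - x^3 - (9/20) x^5 + O(x^6).

a_0 = -1; a_1 = -2; a_2 = 0; a_3 = -1; a_4 = 0; a_5 = -9/20


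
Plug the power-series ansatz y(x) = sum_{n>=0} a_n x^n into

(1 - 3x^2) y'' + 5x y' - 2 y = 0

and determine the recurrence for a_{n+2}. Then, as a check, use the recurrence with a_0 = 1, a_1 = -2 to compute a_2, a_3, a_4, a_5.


Substitute y = sum_n a_n x^n.
(1 - 3 x^2) y'' contributes (n+2)(n+1) a_{n+2} - 3 n(n-1) a_n at x^n.
5 x y'(x) contributes 5 n a_n at x^n.
-2 y(x) contributes -2 a_n at x^n.
Matching x^n: (n+2)(n+1) a_{n+2} + (-3 n(n-1) + 5 n - 2) a_n = 0.
Thus a_{n+2} = (3 n(n-1) - 5 n + 2) / ((n+1)(n+2)) * a_n.

Check with a_0 = 1, a_1 = -2 (apply the recurrence for n = 0, 1, 2, 3): a_0 = 1, a_1 = -2, a_2 = 1, a_3 = 1, a_4 = -1/6, a_5 = 1/4.

a_(n+2) = (3 n(n-1) - 5 n + 2) / ((n+1)(n+2)) * a_n; check: a_0 = 1, a_1 = -2, a_2 = 1, a_3 = 1, a_4 = -1/6, a_5 = 1/4


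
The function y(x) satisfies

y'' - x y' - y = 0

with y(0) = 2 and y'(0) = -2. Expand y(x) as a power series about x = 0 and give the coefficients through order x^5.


Ansatz: y(x) = sum_{n>=0} a_n x^n, so y'(x) = sum_{n>=1} n a_n x^(n-1) and y''(x) = sum_{n>=2} n(n-1) a_n x^(n-2).
Substitute into P(x) y'' + Q(x) y' + R(x) y = 0 with P(x) = 1, Q(x) = -x, R(x) = -1, and match powers of x.
Initial conditions: a_0 = 2, a_1 = -2.
Setting the coefficient of each power of x to zero and solving order by order (substituting the coefficients already found):
  x^0: 2 a_2 - a_0 = 0  ->  2 a_2 = a_0 = 2  ->  a_2 = 1
  x^1: 6 a_3 - 2 a_1 = 0  ->  6 a_3 = 2 a_1 = -4  ->  a_3 = -2/3
  x^2: 12 a_4 - 3 a_2 = 0  ->  12 a_4 = 3 a_2 = 3  ->  a_4 = 1/4
  x^3: 20 a_5 - 4 a_3 = 0  ->  20 a_5 = 4 a_3 = -8/3  ->  a_5 = -2/15
Truncated series: y(x) = 2 - 2 x + x^2 - (2/3) x^3 + (1/4) x^4 - (2/15) x^5 + O(x^6).

a_0 = 2; a_1 = -2; a_2 = 1; a_3 = -2/3; a_4 = 1/4; a_5 = -2/15


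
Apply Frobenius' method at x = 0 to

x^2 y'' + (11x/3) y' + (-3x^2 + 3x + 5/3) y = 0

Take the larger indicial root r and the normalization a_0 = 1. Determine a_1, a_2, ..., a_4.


Write in Frobenius form y'' + (p(x)/x) y' + (q(x)/x^2) y = 0:
  p(x) = 11/3,  q(x) = -3x^2 + 3x + 5/3.
Indicial equation: r(r-1) + (11/3) r + (5/3) = 0 -> roots r_1 = -1, r_2 = -5/3.
Take r = r_1 = -1. Let y(x) = x^r sum_{n>=0} a_n x^n with a_0 = 1.
Substitute y = x^r sum a_n x^n and match x^{r+n}. The recurrence is
  D(n) a_n + 3 a_{n-1} - 3 a_{n-2} = 0,  where D(n) = (r+n)(r+n-1) + (11/3)(r+n) + (5/3).
  a_n = [-3 a_{n-1} + 3 a_{n-2}] / D(n).
Since the indicial polynomial factors as (r - r_1)(r - r_2), D(n) = (r_1 + n - r_1)(r_1 + n - r_2) = n(n + 2/3).
Evaluating step by step (a_0 = 1):
  n = 1: D(1) = 1(1 + 2/3) = 5/3; numerator = -3(1) = -3; a_1 = (-3)/(5/3) = -9/5
  n = 2: D(2) = 2(2 + 2/3) = 16/3; numerator = -3(-9/5) + 3(1) = 42/5; a_2 = (42/5)/(16/3) = 63/40
  n = 3: D(3) = 3(3 + 2/3) = 11; numerator = -3(63/40) + 3(-9/5) = -81/8; a_3 = (-81/8)/(11) = -81/88
  n = 4: D(4) = 4(4 + 2/3) = 56/3; numerator = -3(-81/88) + 3(63/40) = 1647/220; a_4 = (1647/220)/(56/3) = 4941/12320

r = -1; a_0 = 1; a_1 = -9/5; a_2 = 63/40; a_3 = -81/88; a_4 = 4941/12320


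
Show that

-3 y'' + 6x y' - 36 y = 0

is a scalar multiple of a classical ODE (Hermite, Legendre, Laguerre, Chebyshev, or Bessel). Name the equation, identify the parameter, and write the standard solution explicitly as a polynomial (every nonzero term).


All three coefficients share the factor -3; dividing through by -3 gives  y'' - 2x y' + 12 y = 0.
This matches the Hermite equation y'' - 2x y' + 2n y = 0 with 2n = 12, so n = 6; the polynomial solution is H_6(x).
With y = sum_k a_k x^k, matching x^k gives (k+2)(k+1) a_{k+2} = 2(k - n) a_k = 2(k - 6) a_k. The right side vanishes at k = 6, so the series with the parity of 6 terminates at degree 6.
Standard normalization: leading coefficient of H_n is 2^n, so a_6 = 2^6 = 64. Work downward with a_k = (k+1)(k+2) a_{k+2} / (2(k - n)):
  a_4 = (5)(6)(64) / (2(4 - 6)) = 1920/(-4) = -480
  a_2 = (3)(4)(-480) / (2(2 - 6)) = -5760/(-8) = 720
  a_0 = (1)(2)(720) / (2(0 - 6)) = 1440/(-12) = -120
Hence H_6(x) = 64 x^6 - 480 x^4 + 720 x^2 - 120.

H_6(x); series = 64 x^6 - 480 x^4 + 720 x^2 - 120


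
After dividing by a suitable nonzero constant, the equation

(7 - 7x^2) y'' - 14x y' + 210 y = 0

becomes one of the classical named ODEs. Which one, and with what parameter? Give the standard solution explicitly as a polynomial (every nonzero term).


All three coefficients share the factor 7; dividing through by 7 gives  (1 - x^2) y'' - 2x y' + 30 y = 0.
This matches the Legendre equation (1 - x^2) y'' - 2x y' + n(n+1) y = 0 (note the -2x y' term) with n(n+1) = 30, so n = 5; the polynomial solution is P_5(x).
With y = sum_k a_k x^k, matching x^k gives (k+2)(k+1) a_{k+2} = [k(k+1) - n(n+1)] a_k = (k - 5)(k + 6) a_k. The right side vanishes at k = 5, so the series with the parity of 5 terminates at degree 5.
Standard normalization (P_n(1) = 1): leading coefficient (2n)!/(2^n (n!)^2) = 3628800/(32*14400) = 63/8, so a_5 = 63/8. Work downward with a_k = (k+1)(k+2) a_{k+2} / ((k - 5)(k + 6)):
  a_3 = (4)(5)(63/8) / ((3 - 5)(3 + 6)) = (315/2)/(-18) = -35/4
  a_1 = (2)(3)(-35/4) / ((1 - 5)(1 + 6)) = (-105/2)/(-28) = 15/8
Hence P_5(x) = 63 x^5/8 - 35 x^3/4 + 15 x/8.

P_5(x); series = 63 x^5/8 - 35 x^3/4 + 15 x/8


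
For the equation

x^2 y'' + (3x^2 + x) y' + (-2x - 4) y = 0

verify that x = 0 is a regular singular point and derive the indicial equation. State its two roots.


Divide by x^2 to reach normal form y'' + P_1(x) y' + P_2(x) y = 0 with P_1(x) = 3 + 1/x and P_2(x) = -2/x - 4/x^2.
x = 0 is a singular point because the y'-coefficient 3 + 1/x has a pole at x = 0 and the y-coefficient -2/x - 4/x^2 has a pole at x = 0.
It is a regular singular point because x P_1(x) = p(x) = 3x + 1 and x^2 P_2(x) = q(x) = -2x - 4 are polynomials, hence analytic at x = 0.
p(0) = 1,  q(0) = -4.
Indicial equation: r(r-1) + p(0) r + q(0) = 0, i.e. r^2 + (p(0) - 1) r + q(0) = 0, i.e. r^2 - 4 = 0.
Discriminant: (0)^2 - 4(-4) = 16, so r = (0 ± 4)/2.
Solving: r_1 = 2, r_2 = -2.

indicial: r^2 - 4 = 0; roots r_1 = 2, r_2 = -2


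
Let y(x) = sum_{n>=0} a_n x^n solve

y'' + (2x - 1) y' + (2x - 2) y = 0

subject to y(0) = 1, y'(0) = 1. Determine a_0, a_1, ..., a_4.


Ansatz: y(x) = sum_{n>=0} a_n x^n, so y'(x) = sum_{n>=1} n a_n x^(n-1) and y''(x) = sum_{n>=2} n(n-1) a_n x^(n-2).
Substitute into P(x) y'' + Q(x) y' + R(x) y = 0 with P(x) = 1, Q(x) = 2x - 1, R(x) = 2x - 2, and match powers of x.
Initial conditions: a_0 = 1, a_1 = 1.
Setting the coefficient of each power of x to zero and solving order by order (substituting the coefficients already found):
  x^0: 2 a_2 - a_1 - 2 a_0 = 0  ->  2 a_2 = a_1 + 2 a_0 = 3  ->  a_2 = 3/2
  x^1: 6 a_3 - 2 a_2 + 2 a_0 = 0  ->  6 a_3 = 2 a_2 - 2 a_0 = 1  ->  a_3 = 1/6
  x^2: 12 a_4 - 3 a_3 + 2 a_2 + 2 a_1 = 0  ->  12 a_4 = 3 a_3 - 2 a_2 - 2 a_1 = -9/2  ->  a_4 = -3/8
Truncated series: y(x) = 1 + x + (3/2) x^2 + (1/6) x^3 - (3/8) x^4 + O(x^5).

a_0 = 1; a_1 = 1; a_2 = 3/2; a_3 = 1/6; a_4 = -3/8


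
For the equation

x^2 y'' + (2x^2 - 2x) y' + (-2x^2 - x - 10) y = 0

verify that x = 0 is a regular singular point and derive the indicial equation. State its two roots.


Divide by x^2 to reach normal form y'' + P_1(x) y' + P_2(x) y = 0 with P_1(x) = 2 - 2/x and P_2(x) = -2 - 1/x - 10/x^2.
x = 0 is a singular point because the y'-coefficient 2 - 2/x has a pole at x = 0 and the y-coefficient -2 - 1/x - 10/x^2 has a pole at x = 0.
It is a regular singular point because x P_1(x) = p(x) = 2x - 2 and x^2 P_2(x) = q(x) = -2x^2 - x - 10 are polynomials, hence analytic at x = 0.
p(0) = -2,  q(0) = -10.
Indicial equation: r(r-1) + p(0) r + q(0) = 0, i.e. r^2 + (p(0) - 1) r + q(0) = 0, i.e. r^2 - 3 r - 10 = 0.
Discriminant: (-3)^2 - 4(-10) = 49, so r = (3 ± 7)/2.
Solving: r_1 = 5, r_2 = -2.

indicial: r^2 - 3 r - 10 = 0; roots r_1 = 5, r_2 = -2


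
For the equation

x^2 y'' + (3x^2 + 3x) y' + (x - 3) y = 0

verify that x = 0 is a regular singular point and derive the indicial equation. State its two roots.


Divide by x^2 to reach normal form y'' + P_1(x) y' + P_2(x) y = 0 with P_1(x) = 3 + 3/x and P_2(x) = 1/x - 3/x^2.
x = 0 is a singular point because the y'-coefficient 3 + 3/x has a pole at x = 0 and the y-coefficient 1/x - 3/x^2 has a pole at x = 0.
It is a regular singular point because x P_1(x) = p(x) = 3x + 3 and x^2 P_2(x) = q(x) = x - 3 are polynomials, hence analytic at x = 0.
p(0) = 3,  q(0) = -3.
Indicial equation: r(r-1) + p(0) r + q(0) = 0, i.e. r^2 + (p(0) - 1) r + q(0) = 0, i.e. r^2 + 2 r - 3 = 0.
Discriminant: (2)^2 - 4(-3) = 16, so r = (-2 ± 4)/2.
Solving: r_1 = 1, r_2 = -3.

indicial: r^2 + 2 r - 3 = 0; roots r_1 = 1, r_2 = -3


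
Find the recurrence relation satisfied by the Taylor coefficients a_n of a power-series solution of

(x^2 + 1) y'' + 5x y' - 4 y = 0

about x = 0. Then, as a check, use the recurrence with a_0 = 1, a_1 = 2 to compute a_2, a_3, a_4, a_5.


Substitute y = sum_n a_n x^n.
(1 + 1 x^2) y'' contributes (n+2)(n+1) a_{n+2} + n(n-1) a_n at x^n.
5 x y'(x) contributes 5 n a_n at x^n.
-4 y(x) contributes -4 a_n at x^n.
Matching x^n: (n+2)(n+1) a_{n+2} + (n(n-1) + 5 n - 4) a_n = 0.
Thus a_{n+2} = (-n(n-1) - 5 n + 4) / ((n+1)(n+2)) * a_n.

Check with a_0 = 1, a_1 = 2 (apply the recurrence for n = 0, 1, 2, 3): a_0 = 1, a_1 = 2, a_2 = 2, a_3 = -1/3, a_4 = -4/3, a_5 = 17/60.

a_(n+2) = (-n(n-1) - 5 n + 4) / ((n+1)(n+2)) * a_n; check: a_0 = 1, a_1 = 2, a_2 = 2, a_3 = -1/3, a_4 = -4/3, a_5 = 17/60


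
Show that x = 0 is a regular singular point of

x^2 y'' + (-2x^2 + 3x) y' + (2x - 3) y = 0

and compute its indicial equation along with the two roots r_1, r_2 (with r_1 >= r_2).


Divide by x^2 to reach normal form y'' + P_1(x) y' + P_2(x) y = 0 with P_1(x) = -2 + 3/x and P_2(x) = 2/x - 3/x^2.
x = 0 is a singular point because the y'-coefficient -2 + 3/x has a pole at x = 0 and the y-coefficient 2/x - 3/x^2 has a pole at x = 0.
It is a regular singular point because x P_1(x) = p(x) = 3 - 2x and x^2 P_2(x) = q(x) = 2x - 3 are polynomials, hence analytic at x = 0.
p(0) = 3,  q(0) = -3.
Indicial equation: r(r-1) + p(0) r + q(0) = 0, i.e. r^2 + (p(0) - 1) r + q(0) = 0, i.e. r^2 + 2 r - 3 = 0.
Discriminant: (2)^2 - 4(-3) = 16, so r = (-2 ± 4)/2.
Solving: r_1 = 1, r_2 = -3.

indicial: r^2 + 2 r - 3 = 0; roots r_1 = 1, r_2 = -3


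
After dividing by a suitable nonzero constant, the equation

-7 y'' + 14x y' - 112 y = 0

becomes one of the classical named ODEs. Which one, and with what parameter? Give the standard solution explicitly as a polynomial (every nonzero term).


All three coefficients share the factor -7; dividing through by -7 gives  y'' - 2x y' + 16 y = 0.
This matches the Hermite equation y'' - 2x y' + 2n y = 0 with 2n = 16, so n = 8; the polynomial solution is H_8(x).
With y = sum_k a_k x^k, matching x^k gives (k+2)(k+1) a_{k+2} = 2(k - n) a_k = 2(k - 8) a_k. The right side vanishes at k = 8, so the series with the parity of 8 terminates at degree 8.
Standard normalization: leading coefficient of H_n is 2^n, so a_8 = 2^8 = 256. Work downward with a_k = (k+1)(k+2) a_{k+2} / (2(k - n)):
  a_6 = (7)(8)(256) / (2(6 - 8)) = 14336/(-4) = -3584
  a_4 = (5)(6)(-3584) / (2(4 - 8)) = -107520/(-8) = 13440
  a_2 = (3)(4)(13440) / (2(2 - 8)) = 161280/(-12) = -13440
  a_0 = (1)(2)(-13440) / (2(0 - 8)) = -26880/(-16) = 1680
Hence H_8(x) = 256 x^8 - 3584 x^6 + 13440 x^4 - 13440 x^2 + 1680.

H_8(x); series = 256 x^8 - 3584 x^6 + 13440 x^4 - 13440 x^2 + 1680


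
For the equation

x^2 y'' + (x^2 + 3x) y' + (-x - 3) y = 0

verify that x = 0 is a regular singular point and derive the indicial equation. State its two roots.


Divide by x^2 to reach normal form y'' + P_1(x) y' + P_2(x) y = 0 with P_1(x) = 1 + 3/x and P_2(x) = -1/x - 3/x^2.
x = 0 is a singular point because the y'-coefficient 1 + 3/x has a pole at x = 0 and the y-coefficient -1/x - 3/x^2 has a pole at x = 0.
It is a regular singular point because x P_1(x) = p(x) = x + 3 and x^2 P_2(x) = q(x) = -x - 3 are polynomials, hence analytic at x = 0.
p(0) = 3,  q(0) = -3.
Indicial equation: r(r-1) + p(0) r + q(0) = 0, i.e. r^2 + (p(0) - 1) r + q(0) = 0, i.e. r^2 + 2 r - 3 = 0.
Discriminant: (2)^2 - 4(-3) = 16, so r = (-2 ± 4)/2.
Solving: r_1 = 1, r_2 = -3.

indicial: r^2 + 2 r - 3 = 0; roots r_1 = 1, r_2 = -3


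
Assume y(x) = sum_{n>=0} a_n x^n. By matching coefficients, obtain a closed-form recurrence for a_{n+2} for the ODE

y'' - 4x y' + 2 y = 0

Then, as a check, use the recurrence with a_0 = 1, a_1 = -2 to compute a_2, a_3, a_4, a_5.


Substitute y = sum_n a_n x^n.
y''(x) has coefficient (n+2)(n+1) a_{n+2} at x^n;
-4 x y'(x) has coefficient -4 n a_n at x^n (shift);
2 y(x) has coefficient 2 a_n at x^n.
Matching x^n: (n+2)(n+1) a_{n+2} + (-4n + 2) a_n = 0.
Thus a_{n+2} = (4n - 2) / ((n+1)(n+2)) * a_n.

Check with a_0 = 1, a_1 = -2 (apply the recurrence for n = 0, 1, 2, 3): a_0 = 1, a_1 = -2, a_2 = -1, a_3 = -2/3, a_4 = -1/2, a_5 = -1/3.

a_(n+2) = (4n - 2) / ((n+1)(n+2)) * a_n; check: a_0 = 1, a_1 = -2, a_2 = -1, a_3 = -2/3, a_4 = -1/2, a_5 = -1/3


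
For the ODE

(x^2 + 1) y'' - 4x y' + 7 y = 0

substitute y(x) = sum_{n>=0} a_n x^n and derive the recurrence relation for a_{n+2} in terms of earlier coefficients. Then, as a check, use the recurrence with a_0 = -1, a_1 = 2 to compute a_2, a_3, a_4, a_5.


Substitute y = sum_n a_n x^n.
(1 + 1 x^2) y'' contributes (n+2)(n+1) a_{n+2} + n(n-1) a_n at x^n.
-4 x y'(x) contributes -4 n a_n at x^n.
7 y(x) contributes 7 a_n at x^n.
Matching x^n: (n+2)(n+1) a_{n+2} + (n(n-1) - 4 n + 7) a_n = 0.
Thus a_{n+2} = (-n(n-1) + 4 n - 7) / ((n+1)(n+2)) * a_n.

Check with a_0 = -1, a_1 = 2 (apply the recurrence for n = 0, 1, 2, 3): a_0 = -1, a_1 = 2, a_2 = 7/2, a_3 = -1, a_4 = -7/24, a_5 = 1/20.

a_(n+2) = (-n(n-1) + 4 n - 7) / ((n+1)(n+2)) * a_n; check: a_0 = -1, a_1 = 2, a_2 = 7/2, a_3 = -1, a_4 = -7/24, a_5 = 1/20


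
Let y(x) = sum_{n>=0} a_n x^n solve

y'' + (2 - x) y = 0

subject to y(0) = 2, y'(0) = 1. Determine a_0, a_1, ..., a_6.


Ansatz: y(x) = sum_{n>=0} a_n x^n, so y'(x) = sum_{n>=1} n a_n x^(n-1) and y''(x) = sum_{n>=2} n(n-1) a_n x^(n-2).
Substitute into P(x) y'' + Q(x) y' + R(x) y = 0 with P(x) = 1, Q(x) = 0, R(x) = 2 - x, and match powers of x.
Initial conditions: a_0 = 2, a_1 = 1.
Setting the coefficient of each power of x to zero and solving order by order (substituting the coefficients already found):
  x^0: 2 a_2 + 2 a_0 = 0  ->  2 a_2 = -2 a_0 = -4  ->  a_2 = -2
  x^1: 6 a_3 + 2 a_1 - a_0 = 0  ->  6 a_3 = -2 a_1 + a_0 = 0  ->  a_3 = 0
  x^2: 12 a_4 + 2 a_2 - a_1 = 0  ->  12 a_4 = -2 a_2 + a_1 = 5  ->  a_4 = 5/12
  x^3: 20 a_5 + 2 a_3 - a_2 = 0  ->  20 a_5 = -2 a_3 + a_2 = -2  ->  a_5 = -1/10
  x^4: 30 a_6 + 2 a_4 - a_3 = 0  ->  30 a_6 = -2 a_4 + a_3 = -5/6  ->  a_6 = -1/36
Truncated series: y(x) = 2 + x - 2 x^2 + (5/12) x^4 - (1/10) x^5 - (1/36) x^6 + O(x^7).

a_0 = 2; a_1 = 1; a_2 = -2; a_3 = 0; a_4 = 5/12; a_5 = -1/10; a_6 = -1/36


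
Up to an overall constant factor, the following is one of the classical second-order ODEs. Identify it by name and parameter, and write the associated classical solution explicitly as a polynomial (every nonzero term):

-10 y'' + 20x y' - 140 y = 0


All three coefficients share the factor -10; dividing through by -10 gives  y'' - 2x y' + 14 y = 0.
This matches the Hermite equation y'' - 2x y' + 2n y = 0 with 2n = 14, so n = 7; the polynomial solution is H_7(x).
With y = sum_k a_k x^k, matching x^k gives (k+2)(k+1) a_{k+2} = 2(k - n) a_k = 2(k - 7) a_k. The right side vanishes at k = 7, so the series with the parity of 7 terminates at degree 7.
Standard normalization: leading coefficient of H_n is 2^n, so a_7 = 2^7 = 128. Work downward with a_k = (k+1)(k+2) a_{k+2} / (2(k - n)):
  a_5 = (6)(7)(128) / (2(5 - 7)) = 5376/(-4) = -1344
  a_3 = (4)(5)(-1344) / (2(3 - 7)) = -26880/(-8) = 3360
  a_1 = (2)(3)(3360) / (2(1 - 7)) = 20160/(-12) = -1680
Hence H_7(x) = 128 x^7 - 1344 x^5 + 3360 x^3 - 1680 x.

H_7(x); series = 128 x^7 - 1344 x^5 + 3360 x^3 - 1680 x


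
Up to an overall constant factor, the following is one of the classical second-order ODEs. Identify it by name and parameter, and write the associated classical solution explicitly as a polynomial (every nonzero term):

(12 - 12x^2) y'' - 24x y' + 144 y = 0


All three coefficients share the factor 12; dividing through by 12 gives  (1 - x^2) y'' - 2x y' + 12 y = 0.
This matches the Legendre equation (1 - x^2) y'' - 2x y' + n(n+1) y = 0 (note the -2x y' term) with n(n+1) = 12, so n = 3; the polynomial solution is P_3(x).
With y = sum_k a_k x^k, matching x^k gives (k+2)(k+1) a_{k+2} = [k(k+1) - n(n+1)] a_k = (k - 3)(k + 4) a_k. The right side vanishes at k = 3, so the series with the parity of 3 terminates at degree 3.
Standard normalization (P_n(1) = 1): leading coefficient (2n)!/(2^n (n!)^2) = 720/(8*36) = 5/2, so a_3 = 5/2. Work downward with a_k = (k+1)(k+2) a_{k+2} / ((k - 3)(k + 4)):
  a_1 = (2)(3)(5/2) / ((1 - 3)(1 + 4)) = 15/(-10) = -3/2
Hence P_3(x) = 5 x^3/2 - 3 x/2.

P_3(x); series = 5 x^3/2 - 3 x/2


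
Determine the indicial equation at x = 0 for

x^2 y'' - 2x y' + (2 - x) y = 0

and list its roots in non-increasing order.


Divide by x^2 to reach normal form y'' + P_1(x) y' + P_2(x) y = 0 with P_1(x) = -2/x and P_2(x) = -1/x + 2/x^2.
x = 0 is a singular point because the y'-coefficient -2/x has a pole at x = 0 and the y-coefficient -1/x + 2/x^2 has a pole at x = 0.
It is a regular singular point because x P_1(x) = p(x) = -2 and x^2 P_2(x) = q(x) = 2 - x are polynomials, hence analytic at x = 0.
p(0) = -2,  q(0) = 2.
Indicial equation: r(r-1) + p(0) r + q(0) = 0, i.e. r^2 + (p(0) - 1) r + q(0) = 0, i.e. r^2 - 3 r + 2 = 0.
Discriminant: (-3)^2 - 4(2) = 1, so r = (3 ± 1)/2.
Solving: r_1 = 2, r_2 = 1.

indicial: r^2 - 3 r + 2 = 0; roots r_1 = 2, r_2 = 1


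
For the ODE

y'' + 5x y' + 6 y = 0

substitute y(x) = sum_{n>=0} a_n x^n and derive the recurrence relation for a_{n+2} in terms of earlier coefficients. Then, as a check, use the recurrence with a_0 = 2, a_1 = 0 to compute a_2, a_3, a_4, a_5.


Substitute y = sum_n a_n x^n.
y''(x) has coefficient (n+2)(n+1) a_{n+2} at x^n;
5 x y'(x) has coefficient 5 n a_n at x^n (shift);
6 y(x) has coefficient 6 a_n at x^n.
Matching x^n: (n+2)(n+1) a_{n+2} + (5n + 6) a_n = 0.
Thus a_{n+2} = (-5n - 6) / ((n+1)(n+2)) * a_n.

Check with a_0 = 2, a_1 = 0 (apply the recurrence for n = 0, 1, 2, 3): a_0 = 2, a_1 = 0, a_2 = -6, a_3 = 0, a_4 = 8, a_5 = 0.

a_(n+2) = (-5n - 6) / ((n+1)(n+2)) * a_n; check: a_0 = 2, a_1 = 0, a_2 = -6, a_3 = 0, a_4 = 8, a_5 = 0


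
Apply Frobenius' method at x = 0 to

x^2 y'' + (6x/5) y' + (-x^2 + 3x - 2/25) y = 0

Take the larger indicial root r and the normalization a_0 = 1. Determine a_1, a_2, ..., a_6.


Write in Frobenius form y'' + (p(x)/x) y' + (q(x)/x^2) y = 0:
  p(x) = 6/5,  q(x) = -x^2 + 3x - 2/25.
Indicial equation: r(r-1) + (6/5) r + (-2/25) = 0 -> roots r_1 = 1/5, r_2 = -2/5.
Take r = r_1 = 1/5. Let y(x) = x^r sum_{n>=0} a_n x^n with a_0 = 1.
Substitute y = x^r sum a_n x^n and match x^{r+n}. The recurrence is
  D(n) a_n + 3 a_{n-1} - 1 a_{n-2} = 0,  where D(n) = (r+n)(r+n-1) + (6/5)(r+n) + (-2/25).
  a_n = [-3 a_{n-1} + 1 a_{n-2}] / D(n).
Since the indicial polynomial factors as (r - r_1)(r - r_2), D(n) = (r_1 + n - r_1)(r_1 + n - r_2) = n(n + 3/5).
Evaluating step by step (a_0 = 1):
  n = 1: D(1) = 1(1 + 3/5) = 8/5; numerator = -3(1) = -3; a_1 = (-3)/(8/5) = -15/8
  n = 2: D(2) = 2(2 + 3/5) = 26/5; numerator = -3(-15/8) + 1(1) = 53/8; a_2 = (53/8)/(26/5) = 265/208
  n = 3: D(3) = 3(3 + 3/5) = 54/5; numerator = -3(265/208) + 1(-15/8) = -1185/208; a_3 = (-1185/208)/(54/5) = -1975/3744
  n = 4: D(4) = 4(4 + 3/5) = 92/5; numerator = -3(-1975/3744) + 1(265/208) = 3565/1248; a_4 = (3565/1248)/(92/5) = 775/4992
  n = 5: D(5) = 5(5 + 3/5) = 28; numerator = -3(775/4992) + 1(-1975/3744) = -14875/14976; a_5 = (-14875/14976)/(28) = -2125/59904
  n = 6: D(6) = 6(6 + 3/5) = 198/5; numerator = -3(-2125/59904) + 1(775/4992) = 5225/19968; a_6 = (5225/19968)/(198/5) = 2375/359424

r = 1/5; a_0 = 1; a_1 = -15/8; a_2 = 265/208; a_3 = -1975/3744; a_4 = 775/4992; a_5 = -2125/59904; a_6 = 2375/359424


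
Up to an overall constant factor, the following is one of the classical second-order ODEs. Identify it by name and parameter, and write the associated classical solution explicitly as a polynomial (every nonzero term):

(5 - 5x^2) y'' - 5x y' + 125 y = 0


All three coefficients share the factor 5; dividing through by 5 gives  (1 - x^2) y'' - x y' + 25 y = 0.
This matches the Chebyshev equation (1 - x^2) y'' - x y' + n^2 y = 0 (note the -x y' term, not -2x y') with n^2 = 25, so n = 5; the polynomial solution is T_5(x).
With y = sum_k a_k x^k, matching x^k gives (k+2)(k+1) a_{k+2} = (k^2 - n^2) a_k = (k - 5)(k + 5) a_k. The right side vanishes at k = 5, so the series with the parity of 5 terminates at degree 5.
Standard normalization: leading coefficient of T_n is 2^(n-1), so a_5 = 2^4 = 16. Work downward with a_k = (k+1)(k+2) a_{k+2} / ((k - 5)(k + 5)):
  a_3 = (4)(5)(16) / ((3 - 5)(3 + 5)) = 320/(-16) = -20
  a_1 = (2)(3)(-20) / ((1 - 5)(1 + 5)) = -120/(-24) = 5
Hence T_5(x) = 16 x^5 - 20 x^3 + 5 x.

T_5(x); series = 16 x^5 - 20 x^3 + 5 x


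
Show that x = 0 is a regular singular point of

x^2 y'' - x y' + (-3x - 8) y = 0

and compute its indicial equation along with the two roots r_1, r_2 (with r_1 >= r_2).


Divide by x^2 to reach normal form y'' + P_1(x) y' + P_2(x) y = 0 with P_1(x) = -1/x and P_2(x) = -3/x - 8/x^2.
x = 0 is a singular point because the y'-coefficient -1/x has a pole at x = 0 and the y-coefficient -3/x - 8/x^2 has a pole at x = 0.
It is a regular singular point because x P_1(x) = p(x) = -1 and x^2 P_2(x) = q(x) = -3x - 8 are polynomials, hence analytic at x = 0.
p(0) = -1,  q(0) = -8.
Indicial equation: r(r-1) + p(0) r + q(0) = 0, i.e. r^2 + (p(0) - 1) r + q(0) = 0, i.e. r^2 - 2 r - 8 = 0.
Discriminant: (-2)^2 - 4(-8) = 36, so r = (2 ± 6)/2.
Solving: r_1 = 4, r_2 = -2.

indicial: r^2 - 2 r - 8 = 0; roots r_1 = 4, r_2 = -2


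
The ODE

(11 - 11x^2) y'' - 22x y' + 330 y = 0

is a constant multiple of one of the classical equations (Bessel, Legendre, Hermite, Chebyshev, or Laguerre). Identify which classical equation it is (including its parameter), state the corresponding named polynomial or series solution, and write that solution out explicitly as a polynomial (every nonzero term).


All three coefficients share the factor 11; dividing through by 11 gives  (1 - x^2) y'' - 2x y' + 30 y = 0.
This matches the Legendre equation (1 - x^2) y'' - 2x y' + n(n+1) y = 0 (note the -2x y' term) with n(n+1) = 30, so n = 5; the polynomial solution is P_5(x).
With y = sum_k a_k x^k, matching x^k gives (k+2)(k+1) a_{k+2} = [k(k+1) - n(n+1)] a_k = (k - 5)(k + 6) a_k. The right side vanishes at k = 5, so the series with the parity of 5 terminates at degree 5.
Standard normalization (P_n(1) = 1): leading coefficient (2n)!/(2^n (n!)^2) = 3628800/(32*14400) = 63/8, so a_5 = 63/8. Work downward with a_k = (k+1)(k+2) a_{k+2} / ((k - 5)(k + 6)):
  a_3 = (4)(5)(63/8) / ((3 - 5)(3 + 6)) = (315/2)/(-18) = -35/4
  a_1 = (2)(3)(-35/4) / ((1 - 5)(1 + 6)) = (-105/2)/(-28) = 15/8
Hence P_5(x) = 63 x^5/8 - 35 x^3/4 + 15 x/8.

P_5(x); series = 63 x^5/8 - 35 x^3/4 + 15 x/8


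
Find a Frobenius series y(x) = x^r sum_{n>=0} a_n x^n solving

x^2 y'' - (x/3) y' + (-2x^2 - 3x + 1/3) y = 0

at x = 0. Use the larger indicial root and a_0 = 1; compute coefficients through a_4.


Write in Frobenius form y'' + (p(x)/x) y' + (q(x)/x^2) y = 0:
  p(x) = -1/3,  q(x) = -2x^2 - 3x + 1/3.
Indicial equation: r(r-1) + (-1/3) r + (1/3) = 0 -> roots r_1 = 1, r_2 = 1/3.
Take r = r_1 = 1. Let y(x) = x^r sum_{n>=0} a_n x^n with a_0 = 1.
Substitute y = x^r sum a_n x^n and match x^{r+n}. The recurrence is
  D(n) a_n - 3 a_{n-1} - 2 a_{n-2} = 0,  where D(n) = (r+n)(r+n-1) + (-1/3)(r+n) + (1/3).
  a_n = [3 a_{n-1} + 2 a_{n-2}] / D(n).
Since the indicial polynomial factors as (r - r_1)(r - r_2), D(n) = (r_1 + n - r_1)(r_1 + n - r_2) = n(n + 2/3).
Evaluating step by step (a_0 = 1):
  n = 1: D(1) = 1(1 + 2/3) = 5/3; numerator = 3(1) = 3; a_1 = (3)/(5/3) = 9/5
  n = 2: D(2) = 2(2 + 2/3) = 16/3; numerator = 3(9/5) + 2(1) = 37/5; a_2 = (37/5)/(16/3) = 111/80
  n = 3: D(3) = 3(3 + 2/3) = 11; numerator = 3(111/80) + 2(9/5) = 621/80; a_3 = (621/80)/(11) = 621/880
  n = 4: D(4) = 4(4 + 2/3) = 56/3; numerator = 3(621/880) + 2(111/80) = 861/176; a_4 = (861/176)/(56/3) = 369/1408

r = 1; a_0 = 1; a_1 = 9/5; a_2 = 111/80; a_3 = 621/880; a_4 = 369/1408


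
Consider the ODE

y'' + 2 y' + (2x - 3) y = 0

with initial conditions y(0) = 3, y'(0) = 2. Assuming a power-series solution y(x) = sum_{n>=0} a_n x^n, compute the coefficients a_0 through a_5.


Ansatz: y(x) = sum_{n>=0} a_n x^n, so y'(x) = sum_{n>=1} n a_n x^(n-1) and y''(x) = sum_{n>=2} n(n-1) a_n x^(n-2).
Substitute into P(x) y'' + Q(x) y' + R(x) y = 0 with P(x) = 1, Q(x) = 2, R(x) = 2x - 3, and match powers of x.
Initial conditions: a_0 = 3, a_1 = 2.
Setting the coefficient of each power of x to zero and solving order by order (substituting the coefficients already found):
  x^0: 2 a_2 + 2 a_1 - 3 a_0 = 0  ->  2 a_2 = -2 a_1 + 3 a_0 = 5  ->  a_2 = 5/2
  x^1: 6 a_3 + 4 a_2 - 3 a_1 + 2 a_0 = 0  ->  6 a_3 = -4 a_2 + 3 a_1 - 2 a_0 = -10  ->  a_3 = -5/3
  x^2: 12 a_4 + 6 a_3 - 3 a_2 + 2 a_1 = 0  ->  12 a_4 = -6 a_3 + 3 a_2 - 2 a_1 = 27/2  ->  a_4 = 9/8
  x^3: 20 a_5 + 8 a_4 - 3 a_3 + 2 a_2 = 0  ->  20 a_5 = -8 a_4 + 3 a_3 - 2 a_2 = -19  ->  a_5 = -19/20
Truncated series: y(x) = 3 + 2 x + (5/2) x^2 - (5/3) x^3 + (9/8) x^4 - (19/20) x^5 + O(x^6).

a_0 = 3; a_1 = 2; a_2 = 5/2; a_3 = -5/3; a_4 = 9/8; a_5 = -19/20


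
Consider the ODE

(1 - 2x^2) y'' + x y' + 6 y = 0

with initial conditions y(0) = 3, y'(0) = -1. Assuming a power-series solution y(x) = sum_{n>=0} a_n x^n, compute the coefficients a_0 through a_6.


Ansatz: y(x) = sum_{n>=0} a_n x^n, so y'(x) = sum_{n>=1} n a_n x^(n-1) and y''(x) = sum_{n>=2} n(n-1) a_n x^(n-2).
Substitute into P(x) y'' + Q(x) y' + R(x) y = 0 with P(x) = 1 - 2x^2, Q(x) = x, R(x) = 6, and match powers of x.
Initial conditions: a_0 = 3, a_1 = -1.
Setting the coefficient of each power of x to zero and solving order by order (substituting the coefficients already found):
  x^0: 2 a_2 + 6 a_0 = 0  ->  2 a_2 = -6 a_0 = -18  ->  a_2 = -9
  x^1: 6 a_3 + 7 a_1 = 0  ->  6 a_3 = -7 a_1 = 7  ->  a_3 = 7/6
  x^2: 12 a_4 + 4 a_2 = 0  ->  12 a_4 = -4 a_2 = 36  ->  a_4 = 3
  x^3: 20 a_5 - 3 a_3 = 0  ->  20 a_5 = 3 a_3 = 7/2  ->  a_5 = 7/40
  x^4: 30 a_6 - 14 a_4 = 0  ->  30 a_6 = 14 a_4 = 42  ->  a_6 = 7/5
Truncated series: y(x) = 3 - x - 9 x^2 + (7/6) x^3 + 3 x^4 + (7/40) x^5 + (7/5) x^6 + O(x^7).

a_0 = 3; a_1 = -1; a_2 = -9; a_3 = 7/6; a_4 = 3; a_5 = 7/40; a_6 = 7/5


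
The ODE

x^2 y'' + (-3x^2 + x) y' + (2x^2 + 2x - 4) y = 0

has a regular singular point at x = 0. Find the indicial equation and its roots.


Divide by x^2 to reach normal form y'' + P_1(x) y' + P_2(x) y = 0 with P_1(x) = -3 + 1/x and P_2(x) = 2 + 2/x - 4/x^2.
x = 0 is a singular point because the y'-coefficient -3 + 1/x has a pole at x = 0 and the y-coefficient 2 + 2/x - 4/x^2 has a pole at x = 0.
It is a regular singular point because x P_1(x) = p(x) = 1 - 3x and x^2 P_2(x) = q(x) = 2x^2 + 2x - 4 are polynomials, hence analytic at x = 0.
p(0) = 1,  q(0) = -4.
Indicial equation: r(r-1) + p(0) r + q(0) = 0, i.e. r^2 + (p(0) - 1) r + q(0) = 0, i.e. r^2 - 4 = 0.
Discriminant: (0)^2 - 4(-4) = 16, so r = (0 ± 4)/2.
Solving: r_1 = 2, r_2 = -2.

indicial: r^2 - 4 = 0; roots r_1 = 2, r_2 = -2


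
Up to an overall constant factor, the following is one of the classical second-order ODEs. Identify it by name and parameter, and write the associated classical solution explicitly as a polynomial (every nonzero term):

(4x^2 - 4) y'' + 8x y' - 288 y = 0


All three coefficients share the factor -4; dividing through by -4 gives  (1 - x^2) y'' - 2x y' + 72 y = 0.
This matches the Legendre equation (1 - x^2) y'' - 2x y' + n(n+1) y = 0 (note the -2x y' term) with n(n+1) = 72, so n = 8; the polynomial solution is P_8(x).
With y = sum_k a_k x^k, matching x^k gives (k+2)(k+1) a_{k+2} = [k(k+1) - n(n+1)] a_k = (k - 8)(k + 9) a_k. The right side vanishes at k = 8, so the series with the parity of 8 terminates at degree 8.
Standard normalization (P_n(1) = 1): leading coefficient (2n)!/(2^n (n!)^2) = 20922789888000/(256*1625702400) = 6435/128, so a_8 = 6435/128. Work downward with a_k = (k+1)(k+2) a_{k+2} / ((k - 8)(k + 9)):
  a_6 = (7)(8)(6435/128) / ((6 - 8)(6 + 9)) = (45045/16)/(-30) = -3003/32
  a_4 = (5)(6)(-3003/32) / ((4 - 8)(4 + 9)) = (-45045/16)/(-52) = 3465/64
  a_2 = (3)(4)(3465/64) / ((2 - 8)(2 + 9)) = (10395/16)/(-66) = -315/32
  a_0 = (1)(2)(-315/32) / ((0 - 8)(0 + 9)) = (-315/16)/(-72) = 35/128
Hence P_8(x) = 6435 x^8/128 - 3003 x^6/32 + 3465 x^4/64 - 315 x^2/32 + 35/128.

P_8(x); series = 6435 x^8/128 - 3003 x^6/32 + 3465 x^4/64 - 315 x^2/32 + 35/128


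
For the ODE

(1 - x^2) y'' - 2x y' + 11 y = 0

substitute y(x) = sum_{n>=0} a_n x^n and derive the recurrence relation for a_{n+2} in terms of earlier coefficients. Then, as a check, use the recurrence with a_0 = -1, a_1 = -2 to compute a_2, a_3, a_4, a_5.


Substitute y = sum_n a_n x^n.
(1 - 1 x^2) y'' contributes (n+2)(n+1) a_{n+2} - n(n-1) a_n at x^n.
-2 x y'(x) contributes -2 n a_n at x^n.
11 y(x) contributes 11 a_n at x^n.
Matching x^n: (n+2)(n+1) a_{n+2} + (-n(n-1) - 2 n + 11) a_n = 0.
Thus a_{n+2} = (n(n-1) + 2 n - 11) / ((n+1)(n+2)) * a_n.

Check with a_0 = -1, a_1 = -2 (apply the recurrence for n = 0, 1, 2, 3): a_0 = -1, a_1 = -2, a_2 = 11/2, a_3 = 3, a_4 = -55/24, a_5 = 3/20.

a_(n+2) = (n(n-1) + 2 n - 11) / ((n+1)(n+2)) * a_n; check: a_0 = -1, a_1 = -2, a_2 = 11/2, a_3 = 3, a_4 = -55/24, a_5 = 3/20
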